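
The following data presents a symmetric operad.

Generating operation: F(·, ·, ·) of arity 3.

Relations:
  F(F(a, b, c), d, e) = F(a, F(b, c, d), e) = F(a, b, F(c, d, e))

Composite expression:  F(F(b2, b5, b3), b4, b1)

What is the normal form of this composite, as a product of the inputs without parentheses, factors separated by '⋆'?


b2 ⋆ b5 ⋆ b3 ⋆ b4 ⋆ b1

All parenthesizations of F agree; list the b-inputs left to right.
F(b2, b5, b3) unparenthesizes to b2 ⋆ b5 ⋆ b3
F(F(b2, b5, b3), b4, b1) unparenthesizes to b2 ⋆ b5 ⋆ b3 ⋆ b4 ⋆ b1


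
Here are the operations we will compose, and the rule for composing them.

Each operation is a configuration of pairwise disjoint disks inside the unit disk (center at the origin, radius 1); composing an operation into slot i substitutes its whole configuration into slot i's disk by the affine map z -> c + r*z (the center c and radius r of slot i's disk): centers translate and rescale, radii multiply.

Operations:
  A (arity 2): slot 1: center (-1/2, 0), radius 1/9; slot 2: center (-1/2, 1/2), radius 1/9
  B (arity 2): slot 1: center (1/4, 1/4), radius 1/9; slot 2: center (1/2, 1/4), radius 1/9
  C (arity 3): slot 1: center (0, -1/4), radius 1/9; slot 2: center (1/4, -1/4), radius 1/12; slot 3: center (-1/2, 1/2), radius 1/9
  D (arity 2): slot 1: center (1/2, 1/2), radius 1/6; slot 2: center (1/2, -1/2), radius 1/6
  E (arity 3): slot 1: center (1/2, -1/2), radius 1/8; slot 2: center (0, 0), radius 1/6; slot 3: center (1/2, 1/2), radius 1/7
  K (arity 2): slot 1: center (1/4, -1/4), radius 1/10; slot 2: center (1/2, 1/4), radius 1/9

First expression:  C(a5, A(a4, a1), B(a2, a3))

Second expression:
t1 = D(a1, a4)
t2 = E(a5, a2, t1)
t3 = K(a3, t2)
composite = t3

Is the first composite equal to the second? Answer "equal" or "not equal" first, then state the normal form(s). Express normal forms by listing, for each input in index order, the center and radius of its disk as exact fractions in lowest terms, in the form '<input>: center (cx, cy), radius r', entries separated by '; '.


not equal: they reduce to a1: center (5/24, -5/24), radius 1/108; a2: center (-17/36, 19/36), radius 1/81; a3: center (-4/9, 19/36), radius 1/81; a4: center (5/24, -1/4), radius 1/108; a5: center (0, -1/4), radius 1/9 and a1: center (71/126, 79/252), radius 1/378; a2: center (1/2, 1/4), radius 1/54; a3: center (1/4, -1/4), radius 1/10; a4: center (71/126, 25/84), radius 1/378; a5: center (5/9, 7/36), radius 1/72

In normal form, the first expression is a1: center (5/24, -5/24), radius 1/108; a2: center (-17/36, 19/36), radius 1/81; a3: center (-4/9, 19/36), radius 1/81; a4: center (5/24, -1/4), radius 1/108; a5: center (0, -1/4), radius 1/9
In normal form, the second expression is a1: center (71/126, 79/252), radius 1/378; a2: center (1/2, 1/4), radius 1/54; a3: center (1/4, -1/4), radius 1/10; a4: center (71/126, 25/84), radius 1/378; a5: center (5/9, 7/36), radius 1/72
No match — not equal.


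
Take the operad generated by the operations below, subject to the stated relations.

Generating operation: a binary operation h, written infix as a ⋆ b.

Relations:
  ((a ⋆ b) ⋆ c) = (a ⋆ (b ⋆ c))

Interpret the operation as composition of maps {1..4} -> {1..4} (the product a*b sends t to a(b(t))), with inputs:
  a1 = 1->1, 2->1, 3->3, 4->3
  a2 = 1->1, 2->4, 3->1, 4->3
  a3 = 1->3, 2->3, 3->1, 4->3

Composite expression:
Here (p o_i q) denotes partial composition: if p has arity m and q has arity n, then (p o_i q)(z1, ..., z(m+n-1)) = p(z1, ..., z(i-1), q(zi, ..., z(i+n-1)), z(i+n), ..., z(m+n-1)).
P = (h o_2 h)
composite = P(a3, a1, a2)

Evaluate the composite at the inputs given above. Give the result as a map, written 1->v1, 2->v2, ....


1->3, 2->1, 3->3, 4->1

(a1 ⋆ a2) = 1->1, 2->3, 3->1, 4->3
(a3 ⋆ (a1 ⋆ a2)) = 1->3, 2->1, 3->3, 4->1


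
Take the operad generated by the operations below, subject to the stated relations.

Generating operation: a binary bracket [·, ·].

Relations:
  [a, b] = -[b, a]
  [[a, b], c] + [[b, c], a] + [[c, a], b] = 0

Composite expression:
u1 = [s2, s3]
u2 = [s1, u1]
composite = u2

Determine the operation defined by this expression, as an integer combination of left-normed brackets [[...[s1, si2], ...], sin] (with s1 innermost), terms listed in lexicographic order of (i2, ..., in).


[[s1, s2], s3] - [[s1, s3], s2]


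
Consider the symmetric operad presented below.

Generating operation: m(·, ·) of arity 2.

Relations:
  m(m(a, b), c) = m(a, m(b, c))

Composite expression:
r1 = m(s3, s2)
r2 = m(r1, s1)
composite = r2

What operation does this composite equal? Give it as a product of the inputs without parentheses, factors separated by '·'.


s3 · s2 · s1


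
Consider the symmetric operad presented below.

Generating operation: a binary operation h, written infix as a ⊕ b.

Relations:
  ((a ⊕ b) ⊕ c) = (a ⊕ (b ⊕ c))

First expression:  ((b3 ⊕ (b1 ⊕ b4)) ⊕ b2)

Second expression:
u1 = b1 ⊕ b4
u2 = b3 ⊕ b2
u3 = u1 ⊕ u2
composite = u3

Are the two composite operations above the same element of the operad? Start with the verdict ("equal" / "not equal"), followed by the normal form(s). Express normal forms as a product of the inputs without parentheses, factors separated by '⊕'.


The first expression reduces to b3 ⊕ b1 ⊕ b4 ⊕ b2
The second expression reduces to b1 ⊕ b4 ⊕ b3 ⊕ b2
They disagree, so not equal.

not equal; first: b3 ⊕ b1 ⊕ b4 ⊕ b2; second: b1 ⊕ b4 ⊕ b3 ⊕ b2


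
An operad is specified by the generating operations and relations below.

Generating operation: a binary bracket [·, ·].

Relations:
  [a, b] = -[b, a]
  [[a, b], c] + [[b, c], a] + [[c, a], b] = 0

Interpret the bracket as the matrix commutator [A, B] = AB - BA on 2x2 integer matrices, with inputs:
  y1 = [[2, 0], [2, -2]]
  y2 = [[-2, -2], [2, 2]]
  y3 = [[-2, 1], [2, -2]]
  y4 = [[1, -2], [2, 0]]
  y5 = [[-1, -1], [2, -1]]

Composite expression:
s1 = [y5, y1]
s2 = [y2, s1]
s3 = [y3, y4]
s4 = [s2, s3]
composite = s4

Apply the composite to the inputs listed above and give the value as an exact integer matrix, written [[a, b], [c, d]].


[y5, y1] = [[-2, 4], [8, 2]]
[y2, [y5, y1]] = [[-24, -24], [24, 24]]
[y3, y4] = [[6, -1], [2, -6]]
[[y2, [y5, y1]], [y3, y4]] = [[-24, 336], [384, 24]]

[[-24, 336], [384, 24]]


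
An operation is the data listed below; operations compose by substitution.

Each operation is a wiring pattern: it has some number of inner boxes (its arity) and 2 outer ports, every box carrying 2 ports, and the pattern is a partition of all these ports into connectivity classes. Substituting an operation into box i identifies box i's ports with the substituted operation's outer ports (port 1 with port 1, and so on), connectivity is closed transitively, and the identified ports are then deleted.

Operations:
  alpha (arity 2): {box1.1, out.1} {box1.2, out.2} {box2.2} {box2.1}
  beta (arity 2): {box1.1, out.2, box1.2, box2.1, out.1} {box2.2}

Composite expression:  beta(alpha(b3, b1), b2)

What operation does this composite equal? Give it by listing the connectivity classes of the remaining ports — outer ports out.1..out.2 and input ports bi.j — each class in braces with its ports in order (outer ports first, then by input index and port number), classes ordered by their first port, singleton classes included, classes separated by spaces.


{out.1, out.2, b2.1, b3.1, b3.2} {b1.1} {b1.2} {b2.2}

Connectivity passes through glued beta-boundaries; trace each wire chain.
composing alpha on (b3, b1), with out.j its own outer ports: {out.1, b3.1} {out.2, b3.2} {b1.1} {b1.2}
composing beta on (b3, b1, b2), with out.j its own outer ports: {out.1, out.2, b2.1, b3.1, b3.2} {b1.1} {b1.2} {b2.2}


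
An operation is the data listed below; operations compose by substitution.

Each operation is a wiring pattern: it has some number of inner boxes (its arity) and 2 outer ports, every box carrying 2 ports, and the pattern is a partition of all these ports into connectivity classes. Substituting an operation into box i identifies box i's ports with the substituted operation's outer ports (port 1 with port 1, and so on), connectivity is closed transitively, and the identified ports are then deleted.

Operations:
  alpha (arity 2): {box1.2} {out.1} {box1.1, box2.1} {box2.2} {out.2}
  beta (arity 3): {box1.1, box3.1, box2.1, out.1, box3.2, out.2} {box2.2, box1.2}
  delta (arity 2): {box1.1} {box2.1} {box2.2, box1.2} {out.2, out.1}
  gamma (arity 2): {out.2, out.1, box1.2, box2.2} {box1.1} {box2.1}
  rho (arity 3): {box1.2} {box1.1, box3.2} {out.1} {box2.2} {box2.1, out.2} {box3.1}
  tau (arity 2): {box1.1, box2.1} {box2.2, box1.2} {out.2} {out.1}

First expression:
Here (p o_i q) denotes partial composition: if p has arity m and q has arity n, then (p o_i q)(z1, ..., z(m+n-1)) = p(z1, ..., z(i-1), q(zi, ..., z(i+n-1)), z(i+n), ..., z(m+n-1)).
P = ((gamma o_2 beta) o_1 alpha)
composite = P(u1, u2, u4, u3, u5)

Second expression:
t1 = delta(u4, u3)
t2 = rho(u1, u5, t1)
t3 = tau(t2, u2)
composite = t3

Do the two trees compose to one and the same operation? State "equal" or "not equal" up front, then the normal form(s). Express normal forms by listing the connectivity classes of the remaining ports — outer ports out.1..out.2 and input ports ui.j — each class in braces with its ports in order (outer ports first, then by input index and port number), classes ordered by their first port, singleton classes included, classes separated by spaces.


not equal; first: {out.1, out.2, u3.1, u4.1, u5.1, u5.2} {u1.1, u2.1} {u1.2} {u2.2} {u3.2, u4.2}; second: {out.1} {out.2} {u1.1} {u1.2} {u2.1} {u2.2, u5.1} {u3.1} {u3.2, u4.2} {u4.1} {u5.2}

Normal form of the first expression: {out.1, out.2, u3.1, u4.1, u5.1, u5.2} {u1.1, u2.1} {u1.2} {u2.2} {u3.2, u4.2}
Normal form of the second expression: {out.1} {out.2} {u1.1} {u1.2} {u2.1} {u2.2, u5.1} {u3.1} {u3.2, u4.2} {u4.1} {u5.2}
The forms do not match — not equal.


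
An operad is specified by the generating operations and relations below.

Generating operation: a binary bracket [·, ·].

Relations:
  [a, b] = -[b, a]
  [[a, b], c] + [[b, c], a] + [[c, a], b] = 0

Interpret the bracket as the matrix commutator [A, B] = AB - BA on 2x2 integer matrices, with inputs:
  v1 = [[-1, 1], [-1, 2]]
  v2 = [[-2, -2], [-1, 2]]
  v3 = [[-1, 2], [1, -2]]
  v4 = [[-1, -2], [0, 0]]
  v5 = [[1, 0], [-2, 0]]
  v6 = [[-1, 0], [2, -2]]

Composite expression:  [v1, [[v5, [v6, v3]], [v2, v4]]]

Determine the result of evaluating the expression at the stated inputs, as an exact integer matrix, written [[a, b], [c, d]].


[[-12, 8], [-28, 12]]

[v6, v3] = [[-4, 2], [1, 4]]
[v5, [v6, v3]] = [[4, 2], [15, -4]]
[v2, v4] = [[-2, 6], [1, 2]]
[[v5, [v6, v3]], [v2, v4]] = [[-88, 56], [-68, 88]]
[v1, [[v5, [v6, v3]], [v2, v4]]] = [[-12, 8], [-28, 12]]


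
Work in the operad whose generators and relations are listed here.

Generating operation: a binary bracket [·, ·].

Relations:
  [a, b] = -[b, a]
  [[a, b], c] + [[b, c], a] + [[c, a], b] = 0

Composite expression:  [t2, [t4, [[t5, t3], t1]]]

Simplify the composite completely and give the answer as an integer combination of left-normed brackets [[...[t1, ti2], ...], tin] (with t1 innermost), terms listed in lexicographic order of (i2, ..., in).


A multilinear Lie element is pinned by t1-initial words (t1 innermost).
Composite bracket: [t2, [t4, [[t5, t3], t1]]]
Each bracket splits as ab - ba, giving 16 signed words (2^4 = 16).
The t1-initial words carry the normal form:
  sign of t1t3t5t4t2 is +1, so it contributes +[[[[t1, t3], t5], t4], t2]
  sign of t1t5t3t4t2 is -1, so it contributes -[[[[t1, t5], t3], t4], t2]

[[[[t1, t3], t5], t4], t2] - [[[[t1, t5], t3], t4], t2]


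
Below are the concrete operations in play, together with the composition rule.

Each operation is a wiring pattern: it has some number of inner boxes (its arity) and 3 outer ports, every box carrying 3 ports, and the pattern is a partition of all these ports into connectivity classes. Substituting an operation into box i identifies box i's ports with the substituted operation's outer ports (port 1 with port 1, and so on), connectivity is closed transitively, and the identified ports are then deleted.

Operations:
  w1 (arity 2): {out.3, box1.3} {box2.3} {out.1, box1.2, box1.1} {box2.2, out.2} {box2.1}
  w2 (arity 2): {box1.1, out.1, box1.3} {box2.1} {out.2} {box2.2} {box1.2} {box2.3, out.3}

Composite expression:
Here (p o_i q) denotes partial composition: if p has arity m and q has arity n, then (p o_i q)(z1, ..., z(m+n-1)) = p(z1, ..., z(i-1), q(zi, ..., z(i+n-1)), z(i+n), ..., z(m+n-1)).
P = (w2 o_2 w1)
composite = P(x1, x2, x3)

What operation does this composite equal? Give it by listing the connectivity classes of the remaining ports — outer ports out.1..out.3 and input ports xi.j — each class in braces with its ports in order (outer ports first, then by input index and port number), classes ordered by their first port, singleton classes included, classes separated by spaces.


{out.1, x1.1, x1.3} {out.2} {out.3, x2.3} {x1.2} {x2.1, x2.2} {x3.1} {x3.2} {x3.3}


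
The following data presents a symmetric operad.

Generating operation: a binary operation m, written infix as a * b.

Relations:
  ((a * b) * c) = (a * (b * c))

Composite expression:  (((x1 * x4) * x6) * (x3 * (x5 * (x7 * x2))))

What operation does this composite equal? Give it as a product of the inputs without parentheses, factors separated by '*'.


Associativity of m dissolves the nesting; only the x-input order survives.
(x1 * x4) flattens to x1 * x4
((x1 * x4) * x6) flattens to x1 * x4 * x6
(x7 * x2) flattens to x7 * x2
(x5 * (x7 * x2)) flattens to x5 * x7 * x2
(x3 * (x5 * (x7 * x2))) flattens to x3 * x5 * x7 * x2
(((x1 * x4) * x6) * (x3 * (x5 * (x7 * x2)))) flattens to x1 * x4 * x6 * x3 * x5 * x7 * x2

x1 * x4 * x6 * x3 * x5 * x7 * x2


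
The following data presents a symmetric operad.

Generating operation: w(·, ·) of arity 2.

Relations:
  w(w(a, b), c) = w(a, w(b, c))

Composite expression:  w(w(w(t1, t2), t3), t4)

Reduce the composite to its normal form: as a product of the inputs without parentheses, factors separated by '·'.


t1 · t2 · t3 · t4

Every regrouping of w is equal, so read the t-inputs in written order.
w(t1, t2) flattens to t1 · t2
w(w(t1, t2), t3) flattens to t1 · t2 · t3
w(w(w(t1, t2), t3), t4) flattens to t1 · t2 · t3 · t4


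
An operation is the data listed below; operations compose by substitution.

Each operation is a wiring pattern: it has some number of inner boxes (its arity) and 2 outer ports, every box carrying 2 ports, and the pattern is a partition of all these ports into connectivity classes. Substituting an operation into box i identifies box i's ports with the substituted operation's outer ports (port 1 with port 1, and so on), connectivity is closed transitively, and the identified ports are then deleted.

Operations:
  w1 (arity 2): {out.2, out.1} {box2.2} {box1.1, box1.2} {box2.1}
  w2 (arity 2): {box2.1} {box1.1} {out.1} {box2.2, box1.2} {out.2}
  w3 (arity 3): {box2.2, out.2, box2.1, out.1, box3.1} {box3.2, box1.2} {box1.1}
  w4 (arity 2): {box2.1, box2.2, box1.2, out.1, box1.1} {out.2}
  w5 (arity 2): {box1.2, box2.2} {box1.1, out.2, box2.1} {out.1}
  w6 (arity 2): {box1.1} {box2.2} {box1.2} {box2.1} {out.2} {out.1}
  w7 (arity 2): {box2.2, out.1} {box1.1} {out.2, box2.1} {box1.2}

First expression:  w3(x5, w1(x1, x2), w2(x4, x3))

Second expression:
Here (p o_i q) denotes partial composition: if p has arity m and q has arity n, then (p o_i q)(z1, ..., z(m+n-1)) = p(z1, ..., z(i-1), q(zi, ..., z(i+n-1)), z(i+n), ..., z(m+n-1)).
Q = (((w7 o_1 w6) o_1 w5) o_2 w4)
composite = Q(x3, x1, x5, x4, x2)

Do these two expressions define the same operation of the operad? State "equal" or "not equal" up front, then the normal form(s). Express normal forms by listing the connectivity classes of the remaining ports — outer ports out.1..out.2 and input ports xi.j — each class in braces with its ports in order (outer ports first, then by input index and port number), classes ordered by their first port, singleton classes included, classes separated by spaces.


In normal form, the first expression is {out.1, out.2} {x1.1, x1.2} {x2.1} {x2.2} {x3.1} {x3.2, x4.2} {x4.1} {x5.1} {x5.2}
In normal form, the second expression is {out.1, x2.2} {out.2, x2.1} {x1.1, x1.2, x3.1, x5.1, x5.2} {x3.2} {x4.1} {x4.2}
No match — not equal.

not equal; first: {out.1, out.2} {x1.1, x1.2} {x2.1} {x2.2} {x3.1} {x3.2, x4.2} {x4.1} {x5.1} {x5.2}; second: {out.1, x2.2} {out.2, x2.1} {x1.1, x1.2, x3.1, x5.1, x5.2} {x3.2} {x4.1} {x4.2}


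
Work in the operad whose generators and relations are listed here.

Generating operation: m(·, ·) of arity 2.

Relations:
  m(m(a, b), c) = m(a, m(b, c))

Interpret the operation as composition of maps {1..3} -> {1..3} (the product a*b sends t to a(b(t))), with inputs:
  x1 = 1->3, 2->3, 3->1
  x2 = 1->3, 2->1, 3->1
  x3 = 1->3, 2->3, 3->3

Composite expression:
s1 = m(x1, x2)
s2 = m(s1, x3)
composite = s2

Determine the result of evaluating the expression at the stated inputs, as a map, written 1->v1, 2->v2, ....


m(x1, x2) = 1->1, 2->3, 3->3
m(m(x1, x2), x3) = 1->3, 2->3, 3->3

1->3, 2->3, 3->3


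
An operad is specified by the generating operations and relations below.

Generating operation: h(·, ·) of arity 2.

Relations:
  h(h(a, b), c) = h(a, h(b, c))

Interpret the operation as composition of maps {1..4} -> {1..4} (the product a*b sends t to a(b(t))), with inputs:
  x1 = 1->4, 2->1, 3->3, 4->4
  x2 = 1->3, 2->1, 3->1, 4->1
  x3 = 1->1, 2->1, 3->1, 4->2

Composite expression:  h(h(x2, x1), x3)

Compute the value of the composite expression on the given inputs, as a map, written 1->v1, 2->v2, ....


1->1, 2->1, 3->1, 4->3

h(x2, x1) = 1->1, 2->3, 3->1, 4->1
h(h(x2, x1), x3) = 1->1, 2->1, 3->1, 4->3


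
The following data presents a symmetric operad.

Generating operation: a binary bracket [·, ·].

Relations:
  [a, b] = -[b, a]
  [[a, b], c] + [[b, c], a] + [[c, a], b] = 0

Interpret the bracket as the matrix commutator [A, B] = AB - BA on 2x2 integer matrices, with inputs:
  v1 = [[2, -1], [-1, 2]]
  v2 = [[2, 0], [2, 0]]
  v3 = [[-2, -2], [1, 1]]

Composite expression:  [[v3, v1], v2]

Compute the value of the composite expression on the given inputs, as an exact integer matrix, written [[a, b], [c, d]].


[[6, -6], [-18, -6]]


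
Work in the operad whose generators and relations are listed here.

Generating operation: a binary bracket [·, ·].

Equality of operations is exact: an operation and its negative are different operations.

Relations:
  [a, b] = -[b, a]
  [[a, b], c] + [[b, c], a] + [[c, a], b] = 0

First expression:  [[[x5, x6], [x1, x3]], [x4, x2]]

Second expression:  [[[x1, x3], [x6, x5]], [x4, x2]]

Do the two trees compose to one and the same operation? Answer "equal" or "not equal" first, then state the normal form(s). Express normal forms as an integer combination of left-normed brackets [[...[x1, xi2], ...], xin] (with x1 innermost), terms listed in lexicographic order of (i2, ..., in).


equal; the common form is [[[[[x1, x3], x5], x6], x2], x4] - [[[[[x1, x3], x5], x6], x4], x2] - [[[[[x1, x3], x6], x5], x2], x4] + [[[[[x1, x3], x6], x5], x4], x2]

The first expression reduces to [[[[[x1, x3], x5], x6], x2], x4] - [[[[[x1, x3], x5], x6], x4], x2] - [[[[[x1, x3], x6], x5], x2], x4] + [[[[[x1, x3], x6], x5], x4], x2]
The second expression reduces to [[[[[x1, x3], x5], x6], x2], x4] - [[[[[x1, x3], x5], x6], x4], x2] - [[[[[x1, x3], x6], x5], x2], x4] + [[[[[x1, x3], x6], x5], x4], x2]
Both agree, so they are equal.


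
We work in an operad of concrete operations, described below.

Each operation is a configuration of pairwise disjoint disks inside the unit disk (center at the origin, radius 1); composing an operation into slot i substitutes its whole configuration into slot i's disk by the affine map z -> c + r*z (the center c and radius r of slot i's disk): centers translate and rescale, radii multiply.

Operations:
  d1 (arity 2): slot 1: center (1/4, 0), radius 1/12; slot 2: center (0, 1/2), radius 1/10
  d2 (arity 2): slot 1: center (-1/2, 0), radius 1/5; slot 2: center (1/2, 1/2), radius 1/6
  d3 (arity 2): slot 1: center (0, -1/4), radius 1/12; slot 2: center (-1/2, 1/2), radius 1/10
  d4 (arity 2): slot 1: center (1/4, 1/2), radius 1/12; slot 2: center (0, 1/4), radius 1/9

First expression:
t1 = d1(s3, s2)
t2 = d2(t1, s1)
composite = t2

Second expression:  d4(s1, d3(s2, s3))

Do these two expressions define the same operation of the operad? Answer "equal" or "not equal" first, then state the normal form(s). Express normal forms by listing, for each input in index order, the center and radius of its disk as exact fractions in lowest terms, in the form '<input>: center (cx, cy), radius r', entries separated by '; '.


not equal — first s1: center (1/2, 1/2), radius 1/6; s2: center (-1/2, 1/10), radius 1/50; s3: center (-9/20, 0), radius 1/60, second s1: center (1/4, 1/2), radius 1/12; s2: center (0, 2/9), radius 1/108; s3: center (-1/18, 11/36), radius 1/90

Reducing the first expression gives s1: center (1/2, 1/2), radius 1/6; s2: center (-1/2, 1/10), radius 1/50; s3: center (-9/20, 0), radius 1/60
Reducing the second expression gives s1: center (1/4, 1/2), radius 1/12; s2: center (0, 2/9), radius 1/108; s3: center (-1/18, 11/36), radius 1/90
Distinct normal forms: not equal.


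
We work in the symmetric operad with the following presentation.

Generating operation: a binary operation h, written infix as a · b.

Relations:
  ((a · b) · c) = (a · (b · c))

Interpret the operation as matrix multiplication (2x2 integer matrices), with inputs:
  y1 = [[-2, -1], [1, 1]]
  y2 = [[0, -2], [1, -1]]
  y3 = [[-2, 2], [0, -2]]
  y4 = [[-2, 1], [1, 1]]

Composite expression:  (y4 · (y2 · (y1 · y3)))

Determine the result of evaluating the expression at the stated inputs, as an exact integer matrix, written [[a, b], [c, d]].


[[-2, -2], [10, -2]]

(y1 · y3) = [[4, -2], [-2, 0]]
(y2 · (y1 · y3)) = [[4, 0], [6, -2]]
(y4 · (y2 · (y1 · y3))) = [[-2, -2], [10, -2]]


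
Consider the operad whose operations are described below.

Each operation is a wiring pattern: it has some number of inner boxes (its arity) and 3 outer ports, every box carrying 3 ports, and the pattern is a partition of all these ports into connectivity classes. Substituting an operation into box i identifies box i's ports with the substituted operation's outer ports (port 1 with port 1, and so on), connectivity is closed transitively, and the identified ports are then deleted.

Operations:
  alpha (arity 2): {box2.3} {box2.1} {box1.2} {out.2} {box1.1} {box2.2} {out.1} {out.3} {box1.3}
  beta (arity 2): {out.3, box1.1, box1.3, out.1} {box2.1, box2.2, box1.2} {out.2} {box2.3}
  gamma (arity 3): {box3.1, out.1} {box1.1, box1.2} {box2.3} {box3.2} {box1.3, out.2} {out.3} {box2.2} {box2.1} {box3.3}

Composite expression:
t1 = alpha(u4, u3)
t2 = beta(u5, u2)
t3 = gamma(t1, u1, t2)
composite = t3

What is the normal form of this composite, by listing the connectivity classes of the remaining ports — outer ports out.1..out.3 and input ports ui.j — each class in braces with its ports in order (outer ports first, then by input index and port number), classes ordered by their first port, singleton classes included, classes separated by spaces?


Two ports join when wires chain via gamma-identified ports.
stage alpha: inputs (u4, u3), connectivity {out.1} {out.2} {out.3} {u3.1} {u3.2} {u3.3} {u4.1} {u4.2} {u4.3}, out.j its boundary
stage beta: inputs (u5, u2), connectivity {out.1, out.3, u5.1, u5.3} {out.2} {u2.1, u2.2, u5.2} {u2.3}, out.j its boundary
stage gamma: inputs (u4, u3, u1, u5, u2), connectivity {out.1, u5.1, u5.3} {out.2} {out.3} {u1.1} {u1.2} {u1.3} {u2.1, u2.2, u5.2} {u2.3} {u3.1} {u3.2} {u3.3} {u4.1} {u4.2} {u4.3}, out.j its boundary

{out.1, u5.1, u5.3} {out.2} {out.3} {u1.1} {u1.2} {u1.3} {u2.1, u2.2, u5.2} {u2.3} {u3.1} {u3.2} {u3.3} {u4.1} {u4.2} {u4.3}


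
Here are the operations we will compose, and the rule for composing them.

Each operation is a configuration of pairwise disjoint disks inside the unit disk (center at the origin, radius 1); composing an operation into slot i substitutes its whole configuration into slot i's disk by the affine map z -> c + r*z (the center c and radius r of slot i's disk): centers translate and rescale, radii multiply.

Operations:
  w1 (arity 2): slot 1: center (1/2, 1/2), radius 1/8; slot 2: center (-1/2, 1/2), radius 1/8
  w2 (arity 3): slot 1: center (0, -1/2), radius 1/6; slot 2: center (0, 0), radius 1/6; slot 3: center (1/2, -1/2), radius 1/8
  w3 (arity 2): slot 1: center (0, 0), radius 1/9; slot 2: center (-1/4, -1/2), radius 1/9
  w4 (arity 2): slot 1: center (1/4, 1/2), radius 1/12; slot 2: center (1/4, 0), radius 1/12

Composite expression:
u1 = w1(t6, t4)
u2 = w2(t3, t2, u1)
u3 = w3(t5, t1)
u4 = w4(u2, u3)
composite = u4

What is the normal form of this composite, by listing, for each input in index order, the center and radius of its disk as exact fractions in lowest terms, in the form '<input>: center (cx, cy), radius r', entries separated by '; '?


t1: center (11/48, -1/24), radius 1/108; t2: center (1/4, 1/2), radius 1/72; t3: center (1/4, 11/24), radius 1/72; t4: center (55/192, 89/192), radius 1/768; t5: center (1/4, 0), radius 1/108; t6: center (19/64, 89/192), radius 1/768

Only the slot chain above each t matters under w4; compose those maps.
t3: after 2 affine steps, its disk has center (1/4, 11/24), radius 1/72
t2: after 2 affine steps, its disk has center (1/4, 1/2), radius 1/72
t6: after 3 affine steps, its disk has center (19/64, 89/192), radius 1/768
t4: after 3 affine steps, its disk has center (55/192, 89/192), radius 1/768
t5: after 2 affine steps, its disk has center (1/4, 0), radius 1/108
t1: after 2 affine steps, its disk has center (11/48, -1/24), radius 1/108


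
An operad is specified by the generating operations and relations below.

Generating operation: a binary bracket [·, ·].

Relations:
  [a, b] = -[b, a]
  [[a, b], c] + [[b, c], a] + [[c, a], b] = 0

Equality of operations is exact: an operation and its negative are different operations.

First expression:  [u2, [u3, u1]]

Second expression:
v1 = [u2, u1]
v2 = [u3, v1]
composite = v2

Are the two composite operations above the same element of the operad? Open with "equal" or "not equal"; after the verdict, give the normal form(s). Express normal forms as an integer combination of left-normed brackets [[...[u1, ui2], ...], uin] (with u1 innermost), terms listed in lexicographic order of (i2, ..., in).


not equal; the first gives [[u1, u3], u2] and the second [[u1, u2], u3]

The first expression, normalized: [[u1, u3], u2]
The second expression, normalized: [[u1, u2], u3]
The normal forms differ: not equal.


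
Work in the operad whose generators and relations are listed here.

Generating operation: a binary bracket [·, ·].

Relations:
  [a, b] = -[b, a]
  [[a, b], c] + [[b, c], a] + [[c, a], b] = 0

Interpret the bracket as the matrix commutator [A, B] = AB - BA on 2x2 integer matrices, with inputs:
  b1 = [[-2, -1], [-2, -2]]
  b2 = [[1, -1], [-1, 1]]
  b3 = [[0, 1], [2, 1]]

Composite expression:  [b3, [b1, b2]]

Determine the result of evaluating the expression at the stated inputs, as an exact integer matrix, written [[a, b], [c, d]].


[[0, 2], [-4, 0]]

[b1, b2] = [[-1, 0], [0, 1]]
[b3, [b1, b2]] = [[0, 2], [-4, 0]]


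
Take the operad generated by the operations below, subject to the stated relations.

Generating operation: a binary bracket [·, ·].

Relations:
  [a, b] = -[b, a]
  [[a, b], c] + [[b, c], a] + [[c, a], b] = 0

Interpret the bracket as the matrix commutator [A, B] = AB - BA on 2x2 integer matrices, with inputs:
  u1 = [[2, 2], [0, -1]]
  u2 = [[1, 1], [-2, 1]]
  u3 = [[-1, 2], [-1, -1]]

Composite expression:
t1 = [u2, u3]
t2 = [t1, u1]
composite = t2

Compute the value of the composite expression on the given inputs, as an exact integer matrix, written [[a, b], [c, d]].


[u2, u3] = [[3, 0], [0, -3]]
[[u2, u3], u1] = [[0, 12], [0, 0]]

[[0, 12], [0, 0]]


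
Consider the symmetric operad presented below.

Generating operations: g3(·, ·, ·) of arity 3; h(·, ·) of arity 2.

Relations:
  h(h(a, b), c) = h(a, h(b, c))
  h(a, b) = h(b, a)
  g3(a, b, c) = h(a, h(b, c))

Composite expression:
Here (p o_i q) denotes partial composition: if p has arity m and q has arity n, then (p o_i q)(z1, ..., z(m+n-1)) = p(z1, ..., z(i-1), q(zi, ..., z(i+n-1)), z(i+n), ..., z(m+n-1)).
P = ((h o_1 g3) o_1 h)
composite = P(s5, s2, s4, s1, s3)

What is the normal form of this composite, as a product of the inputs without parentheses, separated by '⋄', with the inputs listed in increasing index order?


s1 ⋄ s2 ⋄ s3 ⋄ s4 ⋄ s5


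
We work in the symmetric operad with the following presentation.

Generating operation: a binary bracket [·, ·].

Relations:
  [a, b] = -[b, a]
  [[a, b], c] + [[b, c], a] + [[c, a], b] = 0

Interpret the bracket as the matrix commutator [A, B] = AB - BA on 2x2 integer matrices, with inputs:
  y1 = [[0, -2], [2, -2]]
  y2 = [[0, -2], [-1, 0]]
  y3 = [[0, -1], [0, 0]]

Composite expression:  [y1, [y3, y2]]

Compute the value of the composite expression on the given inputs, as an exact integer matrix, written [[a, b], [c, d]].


[[0, 4], [4, 0]]

[y3, y2] = [[1, 0], [0, -1]]
[y1, [y3, y2]] = [[0, 4], [4, 0]]


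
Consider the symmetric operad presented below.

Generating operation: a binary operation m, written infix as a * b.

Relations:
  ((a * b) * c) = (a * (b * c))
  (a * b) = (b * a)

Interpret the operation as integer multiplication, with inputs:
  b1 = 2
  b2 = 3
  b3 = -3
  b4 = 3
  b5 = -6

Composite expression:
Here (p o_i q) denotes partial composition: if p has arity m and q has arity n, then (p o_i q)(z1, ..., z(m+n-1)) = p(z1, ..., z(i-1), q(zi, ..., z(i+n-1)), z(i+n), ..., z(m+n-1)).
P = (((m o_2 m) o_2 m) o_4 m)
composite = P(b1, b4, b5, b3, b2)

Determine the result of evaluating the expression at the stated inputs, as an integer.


324

(b4 * b5) = -18
(b3 * b2) = -9
((b4 * b5) * (b3 * b2)) = 162
(b1 * ((b4 * b5) * (b3 * b2))) = 324


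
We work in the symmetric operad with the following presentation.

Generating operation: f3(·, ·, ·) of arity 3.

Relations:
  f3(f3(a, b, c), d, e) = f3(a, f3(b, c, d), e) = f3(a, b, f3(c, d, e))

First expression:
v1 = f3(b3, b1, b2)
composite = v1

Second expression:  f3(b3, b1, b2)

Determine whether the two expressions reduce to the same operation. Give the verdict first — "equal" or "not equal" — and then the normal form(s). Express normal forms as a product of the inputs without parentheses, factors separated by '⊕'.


The first composite normalizes to b3 ⊕ b1 ⊕ b2
The second composite normalizes to b3 ⊕ b1 ⊕ b2
Same normal form: equal.

equal: each reduces to b3 ⊕ b1 ⊕ b2


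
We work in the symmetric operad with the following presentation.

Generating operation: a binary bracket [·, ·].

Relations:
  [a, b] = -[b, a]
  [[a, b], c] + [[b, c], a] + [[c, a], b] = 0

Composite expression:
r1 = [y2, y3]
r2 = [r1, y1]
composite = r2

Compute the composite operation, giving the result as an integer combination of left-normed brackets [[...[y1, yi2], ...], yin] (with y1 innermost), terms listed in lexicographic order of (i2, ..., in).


Left-normed coefficients sit on the y1-initial expansion words.
Composite bracket: [[y2, y3], y1]
Each bracket splits as ab - ba, giving 4 signed words (2^2 = 4).
Only words starting with y1 matter:
  y1y2y3 (sign -1) contributes -[[y1, y2], y3]
  y1y3y2 (sign +1) contributes +[[y1, y3], y2]

-[[y1, y2], y3] + [[y1, y3], y2]


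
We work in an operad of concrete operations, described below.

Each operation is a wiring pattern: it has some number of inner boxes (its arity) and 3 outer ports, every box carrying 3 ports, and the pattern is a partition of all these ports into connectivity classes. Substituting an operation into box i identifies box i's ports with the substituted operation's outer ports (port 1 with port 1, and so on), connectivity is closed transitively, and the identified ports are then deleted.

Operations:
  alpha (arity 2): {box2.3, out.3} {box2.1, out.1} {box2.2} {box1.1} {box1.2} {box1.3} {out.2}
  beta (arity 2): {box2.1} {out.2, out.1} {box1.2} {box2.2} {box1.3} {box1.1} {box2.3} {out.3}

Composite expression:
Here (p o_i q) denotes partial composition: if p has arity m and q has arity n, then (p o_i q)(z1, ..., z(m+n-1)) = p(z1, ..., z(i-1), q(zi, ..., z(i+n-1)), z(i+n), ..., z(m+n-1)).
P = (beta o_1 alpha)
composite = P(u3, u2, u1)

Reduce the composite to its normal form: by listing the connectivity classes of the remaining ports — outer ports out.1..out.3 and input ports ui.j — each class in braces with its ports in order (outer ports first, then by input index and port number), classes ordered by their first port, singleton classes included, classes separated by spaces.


{out.1, out.2} {out.3} {u1.1} {u1.2} {u1.3} {u2.1} {u2.2} {u2.3} {u3.1} {u3.2} {u3.3}

Substituting into beta glues patterns; closure does the rest.
after alpha, the pattern on (u3, u2) reads {out.1, u2.1} {out.2} {out.3, u2.3} {u2.2} {u3.1} {u3.2} {u3.3} (out.j = its outer ports)
after beta, the pattern on (u3, u2, u1) reads {out.1, out.2} {out.3} {u1.1} {u1.2} {u1.3} {u2.1} {u2.2} {u2.3} {u3.1} {u3.2} {u3.3} (out.j = its outer ports)


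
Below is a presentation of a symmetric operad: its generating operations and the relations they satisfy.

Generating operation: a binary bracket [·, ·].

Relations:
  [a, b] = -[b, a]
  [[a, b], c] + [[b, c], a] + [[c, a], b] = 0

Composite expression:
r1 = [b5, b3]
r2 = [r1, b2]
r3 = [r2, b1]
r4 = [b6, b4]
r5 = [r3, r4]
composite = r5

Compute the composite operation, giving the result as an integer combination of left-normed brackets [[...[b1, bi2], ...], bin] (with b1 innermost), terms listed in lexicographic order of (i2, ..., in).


Left-normed coefficients sit on the b1-initial expansion words.
Composite bracket: [[[[b5, b3], b2], b1], [b6, b4]]
The bracket unfolds into 32 signed words via [a, b] = ab - ba (2^5 = 32).
Only words starting with b1 matter:
  the word b1b2b3b5b4b6 carries sign +1 and contributes +[[[[[b1, b2], b3], b5], b4], b6]
  the word b1b2b3b5b6b4 carries sign -1 and contributes -[[[[[b1, b2], b3], b5], b6], b4]
  the word b1b2b5b3b4b6 carries sign -1 and contributes -[[[[[b1, b2], b5], b3], b4], b6]
  the word b1b2b5b3b6b4 carries sign +1 and contributes +[[[[[b1, b2], b5], b3], b6], b4]
  the word b1b3b5b2b4b6 carries sign -1 and contributes -[[[[[b1, b3], b5], b2], b4], b6]
  the word b1b3b5b2b6b4 carries sign +1 and contributes +[[[[[b1, b3], b5], b2], b6], b4]
  the word b1b5b3b2b4b6 carries sign +1 and contributes +[[[[[b1, b5], b3], b2], b4], b6]
  the word b1b5b3b2b6b4 carries sign -1 and contributes -[[[[[b1, b5], b3], b2], b6], b4]

[[[[[b1, b2], b3], b5], b4], b6] - [[[[[b1, b2], b3], b5], b6], b4] - [[[[[b1, b2], b5], b3], b4], b6] + [[[[[b1, b2], b5], b3], b6], b4] - [[[[[b1, b3], b5], b2], b4], b6] + [[[[[b1, b3], b5], b2], b6], b4] + [[[[[b1, b5], b3], b2], b4], b6] - [[[[[b1, b5], b3], b2], b6], b4]


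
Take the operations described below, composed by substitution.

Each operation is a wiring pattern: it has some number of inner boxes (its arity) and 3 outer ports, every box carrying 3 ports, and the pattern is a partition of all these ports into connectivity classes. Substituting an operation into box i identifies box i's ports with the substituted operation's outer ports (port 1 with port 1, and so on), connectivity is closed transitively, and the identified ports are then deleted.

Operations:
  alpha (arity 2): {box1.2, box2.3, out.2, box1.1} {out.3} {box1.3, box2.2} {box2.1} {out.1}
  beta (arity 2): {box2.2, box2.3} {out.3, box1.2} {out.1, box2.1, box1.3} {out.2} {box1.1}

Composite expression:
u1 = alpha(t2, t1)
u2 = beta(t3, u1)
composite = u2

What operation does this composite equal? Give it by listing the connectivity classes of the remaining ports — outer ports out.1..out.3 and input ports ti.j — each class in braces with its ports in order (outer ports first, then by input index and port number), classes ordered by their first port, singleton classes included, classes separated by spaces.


{out.1, t3.3} {out.2} {out.3, t3.2} {t1.1} {t1.2, t2.3} {t1.3, t2.1, t2.2} {t3.1}

Substituting into beta glues patterns; closure does the rest.
composing alpha on (t2, t1), with out.j its own outer ports: {out.1} {out.2, t1.3, t2.1, t2.2} {out.3} {t1.1} {t1.2, t2.3}
composing beta on (t3, t2, t1), with out.j its own outer ports: {out.1, t3.3} {out.2} {out.3, t3.2} {t1.1} {t1.2, t2.3} {t1.3, t2.1, t2.2} {t3.1}


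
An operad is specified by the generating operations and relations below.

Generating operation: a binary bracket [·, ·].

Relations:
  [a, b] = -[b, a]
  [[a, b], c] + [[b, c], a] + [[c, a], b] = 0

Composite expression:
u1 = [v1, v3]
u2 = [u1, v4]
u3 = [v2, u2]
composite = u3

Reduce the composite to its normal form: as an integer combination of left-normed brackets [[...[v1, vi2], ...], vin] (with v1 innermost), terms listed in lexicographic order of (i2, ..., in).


-[[[v1, v3], v4], v2]


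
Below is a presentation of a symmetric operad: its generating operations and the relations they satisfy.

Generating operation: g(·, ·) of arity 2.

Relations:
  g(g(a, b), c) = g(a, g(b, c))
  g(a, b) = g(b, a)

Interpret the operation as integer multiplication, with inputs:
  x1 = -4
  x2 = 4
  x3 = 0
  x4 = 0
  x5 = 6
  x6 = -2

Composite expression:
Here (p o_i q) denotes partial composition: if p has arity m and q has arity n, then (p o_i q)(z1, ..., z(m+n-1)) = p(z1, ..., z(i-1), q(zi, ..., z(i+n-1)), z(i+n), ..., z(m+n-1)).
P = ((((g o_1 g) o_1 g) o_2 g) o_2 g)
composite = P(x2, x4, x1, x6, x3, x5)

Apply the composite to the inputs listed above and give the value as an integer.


0

g(x4, x1) = 0
g(g(x4, x1), x6) = 0
g(x2, g(g(x4, x1), x6)) = 0
g(g(x2, g(g(x4, x1), x6)), x3) = 0
g(g(g(x2, g(g(x4, x1), x6)), x3), x5) = 0


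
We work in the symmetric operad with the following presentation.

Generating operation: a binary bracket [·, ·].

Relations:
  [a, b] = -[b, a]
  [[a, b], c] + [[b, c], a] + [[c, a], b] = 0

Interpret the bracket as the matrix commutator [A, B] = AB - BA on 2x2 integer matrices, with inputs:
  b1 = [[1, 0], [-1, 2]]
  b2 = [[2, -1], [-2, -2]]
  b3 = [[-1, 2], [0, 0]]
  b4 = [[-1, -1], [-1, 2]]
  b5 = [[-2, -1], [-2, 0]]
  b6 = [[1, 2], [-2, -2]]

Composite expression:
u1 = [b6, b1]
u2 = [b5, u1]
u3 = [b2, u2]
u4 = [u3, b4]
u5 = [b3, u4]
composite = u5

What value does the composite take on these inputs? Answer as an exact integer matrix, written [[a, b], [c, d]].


[[272, 170], [136, -272]]

[b6, b1] = [[-2, 2], [5, 2]]
[b5, [b6, b1]] = [[-1, -8], [18, 1]]
[b2, [b5, [b6, b1]]] = [[-34, -34], [-68, 34]]
[[b2, [b5, [b6, b1]]], b4] = [[-34, -34], [136, 34]]
[b3, [[b2, [b5, [b6, b1]]], b4]] = [[272, 170], [136, -272]]


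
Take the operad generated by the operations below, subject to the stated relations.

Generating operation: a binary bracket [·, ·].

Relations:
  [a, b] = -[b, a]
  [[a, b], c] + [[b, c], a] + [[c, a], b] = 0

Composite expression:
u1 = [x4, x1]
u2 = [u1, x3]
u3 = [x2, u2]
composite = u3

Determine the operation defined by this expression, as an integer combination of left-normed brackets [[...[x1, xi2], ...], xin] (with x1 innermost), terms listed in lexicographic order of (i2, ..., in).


[[[x1, x4], x3], x2]

Left-normed coefficients sit on the x1-initial expansion words.
Composite bracket: [x2, [[x4, x1], x3]]
The bracket unfolds into 8 signed words via [a, b] = ab - ba (2^3 = 8).
The x1-initial words carry the normal form:
  from x1x4x3x2, sign +1: term +[[[x1, x4], x3], x2]


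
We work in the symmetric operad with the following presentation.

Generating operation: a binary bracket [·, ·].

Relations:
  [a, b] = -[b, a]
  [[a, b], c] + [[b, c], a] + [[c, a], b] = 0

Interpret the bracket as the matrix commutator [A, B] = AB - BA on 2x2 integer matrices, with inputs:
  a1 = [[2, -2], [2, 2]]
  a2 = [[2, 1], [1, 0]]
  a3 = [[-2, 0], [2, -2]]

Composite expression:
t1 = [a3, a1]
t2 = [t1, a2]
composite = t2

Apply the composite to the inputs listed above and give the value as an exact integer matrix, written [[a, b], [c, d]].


[[0, 8], [-8, 0]]
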